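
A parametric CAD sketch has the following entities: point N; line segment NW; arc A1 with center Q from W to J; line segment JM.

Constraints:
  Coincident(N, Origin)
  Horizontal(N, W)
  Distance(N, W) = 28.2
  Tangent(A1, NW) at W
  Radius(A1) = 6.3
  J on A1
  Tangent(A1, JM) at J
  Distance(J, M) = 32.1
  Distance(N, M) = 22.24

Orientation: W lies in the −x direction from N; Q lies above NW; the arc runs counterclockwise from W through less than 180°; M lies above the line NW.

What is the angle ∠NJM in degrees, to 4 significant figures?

43.80°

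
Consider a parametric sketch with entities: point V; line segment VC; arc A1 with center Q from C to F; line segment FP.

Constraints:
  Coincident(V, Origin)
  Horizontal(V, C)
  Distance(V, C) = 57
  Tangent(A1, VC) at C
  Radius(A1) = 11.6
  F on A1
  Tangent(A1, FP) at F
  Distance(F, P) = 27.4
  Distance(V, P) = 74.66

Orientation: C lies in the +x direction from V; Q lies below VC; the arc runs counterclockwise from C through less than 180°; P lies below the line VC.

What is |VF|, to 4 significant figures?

50.65

V is at the origin; VC is horizontal with |VC| = 57.0 and C on the +x side, so C = (57.00, 0.000). A1 meets VC tangentially, so QC is at right angles to VC, so Q = C + (0, -11.6) = (57.00, -11.60). Since QF ⟂ FP (tangency), |QP| = √(11.6² + 27.4²) = 29.75 regardless of where F sits on A1. So P lies on both circle(V, 74.66) and circle(Q, 29.75); the below-VC intersection is P = (62.50, -40.84). F is the foot of the tangent from P: F = (47.34, -18.02).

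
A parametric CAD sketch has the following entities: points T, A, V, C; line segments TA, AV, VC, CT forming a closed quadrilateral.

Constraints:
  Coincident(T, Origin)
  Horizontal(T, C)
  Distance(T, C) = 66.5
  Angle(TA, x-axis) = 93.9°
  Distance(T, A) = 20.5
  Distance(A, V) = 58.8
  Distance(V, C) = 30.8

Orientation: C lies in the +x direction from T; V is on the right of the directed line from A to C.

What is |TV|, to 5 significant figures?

46.298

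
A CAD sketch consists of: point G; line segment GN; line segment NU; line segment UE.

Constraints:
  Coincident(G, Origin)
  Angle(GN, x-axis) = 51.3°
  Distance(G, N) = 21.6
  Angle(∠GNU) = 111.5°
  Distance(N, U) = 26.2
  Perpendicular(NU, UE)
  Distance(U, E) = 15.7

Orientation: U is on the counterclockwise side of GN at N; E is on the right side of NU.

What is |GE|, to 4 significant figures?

49.45

G is at the origin; GN runs at 51.3° with length 21.6, so N = 21.6·(cos 51.3°, sin 51.3°) = (13.51, 16.86). ∠GNU = 111.5°, so NU runs at 51.3° + (180° − 111.5°) = 119.8° from the x-axis; with |NU| = 26.2, U = N + 26.2·(cos 119.8°, sin 119.8°) = (0.4845, 39.59). NU ⟂ UE; with |UE| = 15.7 on the right of NU, E = U + 15.7·(0.8678, 0.4970) = (14.11, 47.40). Then |GE| = |E − G| = 49.45.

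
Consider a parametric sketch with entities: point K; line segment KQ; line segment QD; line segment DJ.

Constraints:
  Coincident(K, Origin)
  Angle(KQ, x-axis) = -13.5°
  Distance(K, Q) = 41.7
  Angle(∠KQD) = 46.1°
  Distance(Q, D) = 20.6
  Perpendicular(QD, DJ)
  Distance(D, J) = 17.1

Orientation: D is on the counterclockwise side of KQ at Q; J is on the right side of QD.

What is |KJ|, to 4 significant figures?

47.87

K is at the origin; KQ runs at -13.5° with length 41.7, so Q = 41.7·(cos -13.5°, sin -13.5°) = (40.55, -9.735). ∠KQD = 46.1°, so QD runs at -13.5° + (180° − 46.1°) = 120.4° from the x-axis; with |QD| = 20.6, D = Q + 20.6·(cos 120.4°, sin 120.4°) = (30.12, 8.033). QD is perpendicular to DJ; with |DJ| = 17.1 on the right of QD, J = D + 17.1·(0.8625, 0.5060) = (44.87, 16.69). Then |KJ| = |J − K| = 47.87.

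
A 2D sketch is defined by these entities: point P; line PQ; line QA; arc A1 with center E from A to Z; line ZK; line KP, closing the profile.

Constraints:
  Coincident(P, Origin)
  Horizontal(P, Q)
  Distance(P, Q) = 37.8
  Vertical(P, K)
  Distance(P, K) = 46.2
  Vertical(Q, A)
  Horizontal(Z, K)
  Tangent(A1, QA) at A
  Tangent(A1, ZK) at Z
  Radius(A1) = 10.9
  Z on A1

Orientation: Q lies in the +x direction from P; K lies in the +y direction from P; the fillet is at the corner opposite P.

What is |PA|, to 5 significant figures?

51.720

P is at the origin; P and Q share the same y with |PQ| = 37.8 and Q on the +x side, so Q = (37.800, 0.0000). P and K share the same x with |PK| = 46.2 and K on the +y side, so K = (0.0000, 46.200). The virtual corner opposite P is at (37.800, 46.200). Since A1 is tangent to QA there, EA ⟂ QA and tangency of A1 to ZK means the radius EZ is perpendicular to ZK, with radius 10.9, so the center E sits 10.9 in from both sides at E = (26.900, 35.300). That places the tangent points at A = (37.800, 35.300) on QA and Z = (26.900, 46.200) on ZK. Then |PA| = |A − P| = 51.720.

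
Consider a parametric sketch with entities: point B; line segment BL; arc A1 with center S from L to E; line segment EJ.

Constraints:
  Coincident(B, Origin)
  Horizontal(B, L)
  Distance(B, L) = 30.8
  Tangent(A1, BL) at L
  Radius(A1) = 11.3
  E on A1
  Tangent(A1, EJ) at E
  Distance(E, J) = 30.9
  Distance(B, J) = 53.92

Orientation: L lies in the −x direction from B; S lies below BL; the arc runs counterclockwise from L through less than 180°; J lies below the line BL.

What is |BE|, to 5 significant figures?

44.107

Checks: |SE| = 11.30 ✓; ∠(SE, EJ) = 90.00° ✓; |EJ| = 30.90 ✓; |BJ| = 53.92 ✓.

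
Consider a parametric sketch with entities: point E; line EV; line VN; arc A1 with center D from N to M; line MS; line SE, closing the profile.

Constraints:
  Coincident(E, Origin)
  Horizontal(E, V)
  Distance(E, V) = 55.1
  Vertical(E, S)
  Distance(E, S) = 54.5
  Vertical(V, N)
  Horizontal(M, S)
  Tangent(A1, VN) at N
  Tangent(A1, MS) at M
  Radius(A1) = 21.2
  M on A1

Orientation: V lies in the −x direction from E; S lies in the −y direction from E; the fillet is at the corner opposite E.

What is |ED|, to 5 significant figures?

47.519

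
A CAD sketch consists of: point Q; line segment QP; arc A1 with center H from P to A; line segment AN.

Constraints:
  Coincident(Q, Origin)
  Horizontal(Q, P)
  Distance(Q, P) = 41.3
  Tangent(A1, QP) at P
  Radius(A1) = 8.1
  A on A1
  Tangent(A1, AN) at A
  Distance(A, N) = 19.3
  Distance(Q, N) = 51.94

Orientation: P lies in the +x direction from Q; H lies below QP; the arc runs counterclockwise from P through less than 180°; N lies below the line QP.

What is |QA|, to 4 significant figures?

36.14

Q is at the origin; QP is horizontal with |QP| = 41.3 and P on the +x side, so P = (41.30, 0.000). A1 meets QP tangentially, so HP is at right angles to QP, so H = P + (0, -8.1) = (41.30, -8.100). Since HA ⟂ AN (tangency), |HN| = √(8.1² + 19.3²) = 20.93 regardless of where A sits on A1. So N lies on both circle(Q, 51.94) and circle(H, 20.93); the below-QP intersection is N = (43.12, -28.95). A is the foot of the tangent from N: A = (34.13, -11.87).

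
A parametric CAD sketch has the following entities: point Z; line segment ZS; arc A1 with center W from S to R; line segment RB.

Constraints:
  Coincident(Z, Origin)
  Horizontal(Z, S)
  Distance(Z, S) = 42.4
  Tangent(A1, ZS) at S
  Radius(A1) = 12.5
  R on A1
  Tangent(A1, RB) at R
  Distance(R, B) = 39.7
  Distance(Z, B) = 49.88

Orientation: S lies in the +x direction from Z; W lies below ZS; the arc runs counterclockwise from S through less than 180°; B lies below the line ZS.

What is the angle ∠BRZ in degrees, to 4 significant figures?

87.87°

Checks: |WS| = 12.50 ✓; |WR| = 12.50 ✓; ∠(WR, RB) = 90.00° ✓; |RB| = 39.70 ✓; |ZB| = 49.88 ✓.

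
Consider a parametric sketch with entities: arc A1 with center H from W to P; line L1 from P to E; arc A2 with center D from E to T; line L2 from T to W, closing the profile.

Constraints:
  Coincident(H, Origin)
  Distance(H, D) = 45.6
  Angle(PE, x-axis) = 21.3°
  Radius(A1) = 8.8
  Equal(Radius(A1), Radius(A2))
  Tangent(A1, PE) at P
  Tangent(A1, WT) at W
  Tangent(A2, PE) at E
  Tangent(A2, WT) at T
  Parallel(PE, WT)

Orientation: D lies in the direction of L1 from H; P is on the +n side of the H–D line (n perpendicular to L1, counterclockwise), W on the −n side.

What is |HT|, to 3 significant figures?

46.4

The slot axis is L1's direction at 21.3°, so u = (cos 21.3°, sin 21.3°) = (0.932, 0.363) and n = (−sin 21.3°, cos 21.3°) = (-0.363, 0.932). H is at the origin and D lies 45.6 along u from H, so D = 45.6·u = (42.5, 16.6). Tangency of A1 to both parallel lines with radius 8.8 puts P and W at H ± 8.8·n: P = (-3.20, 8.20), W = (3.20, -8.20). Equal radii place E and T the same way about D: E = D + 8.8·n = (39.3, 24.8), T = D − 8.8·n = (45.7, 8.37). Then |HT| = |T − H| = 46.4.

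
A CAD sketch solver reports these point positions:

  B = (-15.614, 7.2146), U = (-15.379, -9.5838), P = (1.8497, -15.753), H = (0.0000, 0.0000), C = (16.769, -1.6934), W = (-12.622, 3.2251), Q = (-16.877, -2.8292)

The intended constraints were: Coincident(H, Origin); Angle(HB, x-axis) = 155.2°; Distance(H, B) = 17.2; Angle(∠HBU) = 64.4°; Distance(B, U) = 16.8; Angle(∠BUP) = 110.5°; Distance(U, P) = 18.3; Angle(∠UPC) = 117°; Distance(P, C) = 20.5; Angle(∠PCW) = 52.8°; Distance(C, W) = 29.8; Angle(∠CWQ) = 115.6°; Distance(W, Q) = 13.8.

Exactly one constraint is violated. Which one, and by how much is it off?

Distance(W, Q) = 13.8 — off by 6.40.

H = (0.00, 0.00) ✓; HB at 155.2° ✓; |HB| = 17.20 ✓; ∠HBU = 64.40° ✓; |BU| = 16.80 ✓; ∠BUP = 110.5° ✓; |UP| = 18.30 ✓; ∠UPC = 117.0° ✓; |PC| = 20.50 ✓; ∠PCW = 52.80° ✓; |CW| = 29.80 ✓; ∠CWQ = 115.6° ✓; |WQ| = 7.400 ✗.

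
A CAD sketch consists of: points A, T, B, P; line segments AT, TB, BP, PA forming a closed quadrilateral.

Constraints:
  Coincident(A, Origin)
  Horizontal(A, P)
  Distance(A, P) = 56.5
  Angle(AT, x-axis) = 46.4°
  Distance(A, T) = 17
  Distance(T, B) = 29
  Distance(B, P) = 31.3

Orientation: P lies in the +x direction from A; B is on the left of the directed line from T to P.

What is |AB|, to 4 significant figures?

45.33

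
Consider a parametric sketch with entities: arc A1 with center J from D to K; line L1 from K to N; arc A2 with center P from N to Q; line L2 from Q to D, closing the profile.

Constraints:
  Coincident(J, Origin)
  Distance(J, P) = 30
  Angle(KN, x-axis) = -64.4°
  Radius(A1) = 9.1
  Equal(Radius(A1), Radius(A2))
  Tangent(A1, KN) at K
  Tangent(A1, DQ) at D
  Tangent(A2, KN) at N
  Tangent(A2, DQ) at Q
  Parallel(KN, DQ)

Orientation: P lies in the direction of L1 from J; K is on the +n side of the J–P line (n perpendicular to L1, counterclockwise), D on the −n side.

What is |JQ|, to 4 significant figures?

31.35

The slot axis is L1's direction at -64.4°, so u = (cos -64.4°, sin -64.4°) = (0.4321, -0.9018) and n = (−sin -64.4°, cos -64.4°) = (0.9018, 0.4321). J is at the origin and P lies 30.0 along u from J, so P = 30.0·u = (12.96, -27.05). Tangency of A1 to both parallel lines with radius 9.1 puts K and D at J ± 9.1·n: K = (8.207, 3.932), D = (-8.207, -3.932). Equal radii place N and Q the same way about P: N = P + 9.1·n = (21.17, -23.12), Q = P − 9.1·n = (4.756, -30.99). Then |JQ| = |Q − J| = 31.35.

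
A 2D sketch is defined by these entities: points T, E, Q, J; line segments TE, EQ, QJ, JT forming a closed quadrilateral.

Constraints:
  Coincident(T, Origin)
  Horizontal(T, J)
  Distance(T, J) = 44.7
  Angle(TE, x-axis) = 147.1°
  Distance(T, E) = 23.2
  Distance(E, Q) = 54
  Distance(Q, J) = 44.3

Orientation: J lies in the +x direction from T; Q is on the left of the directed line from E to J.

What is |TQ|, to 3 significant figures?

48.5

Checks: |EQ| = 54.00 ✓; |QJ| = 44.30 ✓.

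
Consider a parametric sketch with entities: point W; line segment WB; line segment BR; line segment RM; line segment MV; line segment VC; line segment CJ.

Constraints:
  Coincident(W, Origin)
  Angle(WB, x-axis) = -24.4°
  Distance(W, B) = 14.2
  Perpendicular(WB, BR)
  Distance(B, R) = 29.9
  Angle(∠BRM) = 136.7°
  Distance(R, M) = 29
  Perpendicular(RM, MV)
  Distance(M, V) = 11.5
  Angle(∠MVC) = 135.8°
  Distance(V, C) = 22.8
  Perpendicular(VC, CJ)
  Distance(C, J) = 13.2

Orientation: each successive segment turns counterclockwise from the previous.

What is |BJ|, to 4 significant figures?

25.47

∠MVC = 135.8° gives VC at -116.9° from the x-axis; with |VC| = 22.8, C = (-5.306, 24.74). VC is perpendicular to CJ, so CJ runs at -26.90°; with |CJ| = 13.2, J = (6.466, 18.77). Then |BJ| = |J − B| = 25.47.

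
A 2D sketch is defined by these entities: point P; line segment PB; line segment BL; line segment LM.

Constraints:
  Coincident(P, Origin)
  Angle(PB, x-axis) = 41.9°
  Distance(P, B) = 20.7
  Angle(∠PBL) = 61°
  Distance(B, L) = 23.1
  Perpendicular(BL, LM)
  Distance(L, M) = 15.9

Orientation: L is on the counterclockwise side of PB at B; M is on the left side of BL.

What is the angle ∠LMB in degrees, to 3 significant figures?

55.5°

P is at the origin; PB runs at 41.9° with length 20.7, so B = 20.7·(cos 41.9°, sin 41.9°) = (15.4, 13.8). ∠PBL = 61.0°, so BL runs at 41.9° + (180° − 61.0°) = 161° from the x-axis; with |BL| = 23.1, L = B + 23.1·(cos 161°, sin 161°) = (-6.42, 21.4). BL is perpendicular to LM; with |LM| = 15.9 on the left of BL, M = L + 15.9·(-0.327, -0.945) = (-11.6, 6.36). Then cos ∠LMB = ML·MB / (|ML||MB|), giving 55.5°.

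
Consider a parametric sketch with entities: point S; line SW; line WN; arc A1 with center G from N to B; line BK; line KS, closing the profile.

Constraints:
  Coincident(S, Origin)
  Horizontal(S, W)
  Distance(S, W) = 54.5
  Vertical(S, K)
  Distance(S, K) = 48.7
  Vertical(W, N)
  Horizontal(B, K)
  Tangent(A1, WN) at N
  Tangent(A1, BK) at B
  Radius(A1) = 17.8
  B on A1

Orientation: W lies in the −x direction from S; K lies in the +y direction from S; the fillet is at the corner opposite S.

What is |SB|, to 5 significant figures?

60.980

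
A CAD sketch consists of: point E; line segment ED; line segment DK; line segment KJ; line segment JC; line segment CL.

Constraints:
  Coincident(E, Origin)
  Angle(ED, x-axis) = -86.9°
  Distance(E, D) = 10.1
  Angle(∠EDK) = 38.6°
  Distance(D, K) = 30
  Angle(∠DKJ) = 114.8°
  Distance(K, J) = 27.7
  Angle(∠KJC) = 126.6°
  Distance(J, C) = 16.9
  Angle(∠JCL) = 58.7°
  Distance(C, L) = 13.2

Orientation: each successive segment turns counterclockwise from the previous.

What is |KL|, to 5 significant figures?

28.730

E is at the origin; ED runs at -86.9° with length 10.1, so D = (0.54620, -10.085). ∠EDK = 38.6° gives DK at 54.500° from the x-axis; with |DK| = 30.0, K = (17.967, 14.338). ∠DKJ = 114.8° gives KJ at 119.70° from the x-axis; with |KJ| = 27.7, J = (4.2431, 38.399). ∠KJC = 126.6° gives JC at 173.10° from the x-axis; with |JC| = 16.9, C = (-12.535, 40.430). ∠JCL = 58.7° gives CL at -65.600° from the x-axis; with |CL| = 13.2, L = (-7.0815, 28.409). Then |KL| = |L − K| = 28.730.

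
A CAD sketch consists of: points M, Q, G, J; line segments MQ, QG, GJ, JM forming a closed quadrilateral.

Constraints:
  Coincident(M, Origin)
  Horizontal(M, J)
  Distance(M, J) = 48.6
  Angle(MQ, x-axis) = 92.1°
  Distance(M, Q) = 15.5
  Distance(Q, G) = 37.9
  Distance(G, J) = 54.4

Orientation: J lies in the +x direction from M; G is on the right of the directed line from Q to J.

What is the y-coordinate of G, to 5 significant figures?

-22.408

M is at the origin; M and J share the same y with |MJ| = 48.6 and J in +x, so J = (48.6, 0). MQ runs at 92.1° with |MQ| = 15.5, so Q = (-0.56798, 15.490). G is determined by |QG| = 37.9 and |GJ| = 54.4 together: it lies at the intersection of circle(Q, 37.9) and circle(J, 54.4). With |QJ| = 51.550, the foot of the radical line on QJ is 11.004 from Q and the perpendicular offset is √(37.9² − 11.004²) = 36.268. Taking the right-of-QJ solution: G = (-0.97045, -22.408).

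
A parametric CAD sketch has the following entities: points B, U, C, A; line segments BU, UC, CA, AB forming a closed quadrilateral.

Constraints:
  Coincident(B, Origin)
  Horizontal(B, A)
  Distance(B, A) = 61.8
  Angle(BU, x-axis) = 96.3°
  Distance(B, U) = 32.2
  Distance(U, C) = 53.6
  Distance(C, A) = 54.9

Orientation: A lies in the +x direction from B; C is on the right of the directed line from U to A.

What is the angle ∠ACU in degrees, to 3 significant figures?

84.2°

Checks: B = (0.00, 0.00) ✓; |UC| = 53.60 ✓; |CA| = 54.90 ✓.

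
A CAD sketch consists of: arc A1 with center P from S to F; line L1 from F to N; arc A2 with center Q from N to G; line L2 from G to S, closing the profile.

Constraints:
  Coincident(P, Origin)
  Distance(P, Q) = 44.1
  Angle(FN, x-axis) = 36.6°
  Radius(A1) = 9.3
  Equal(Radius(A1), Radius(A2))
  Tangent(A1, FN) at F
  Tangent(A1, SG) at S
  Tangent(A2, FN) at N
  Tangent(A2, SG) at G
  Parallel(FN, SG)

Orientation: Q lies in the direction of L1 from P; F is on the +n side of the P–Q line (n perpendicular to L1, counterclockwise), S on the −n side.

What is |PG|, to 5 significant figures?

45.070

The slot axis is L1's direction at 36.6°, so u = (cos 36.6°, sin 36.6°) = (0.80282, 0.59622) and n = (−sin 36.6°, cos 36.6°) = (-0.59622, 0.80282). P is at the origin and Q lies 44.1 along u from P, so Q = 44.1·u = (35.404, 26.294). Tangency of A1 to both parallel lines with radius 9.3 puts F and S at P ± 9.3·n: F = (-5.5449, 7.4662), S = (5.5449, -7.4662). Equal radii place N and G the same way about Q: N = Q + 9.3·n = (29.859, 33.760), G = Q − 9.3·n = (40.949, 18.827). Then |PG| = |G − P| = 45.070.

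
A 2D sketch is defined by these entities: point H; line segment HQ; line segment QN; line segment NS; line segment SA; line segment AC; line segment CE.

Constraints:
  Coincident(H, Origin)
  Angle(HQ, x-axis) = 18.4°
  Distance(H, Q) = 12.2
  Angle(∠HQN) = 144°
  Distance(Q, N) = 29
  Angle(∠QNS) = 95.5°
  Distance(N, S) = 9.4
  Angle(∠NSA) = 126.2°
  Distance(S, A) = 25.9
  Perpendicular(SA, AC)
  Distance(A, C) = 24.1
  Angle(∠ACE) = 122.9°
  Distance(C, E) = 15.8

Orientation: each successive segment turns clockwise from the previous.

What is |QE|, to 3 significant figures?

6.76

H is at the origin; HQ runs at 18.4° with length 12.2, so Q = (11.6, 3.85). ∠HQN = 144.0° gives QN at -17.6° from the x-axis; with |QN| = 29.0, N = (39.2, -4.92). ∠QNS = 95.5° gives NS at -102° from the x-axis; with |NS| = 9.4, S = (37.2, -14.1). ∠NSA = 126.2° gives SA at -156° from the x-axis; with |SA| = 25.9, A = (13.6, -24.7). SA ⟂ AC, so AC runs at 114°; with |AC| = 24.1, C = (3.77, -2.69). ∠ACE = 122.9° gives CE at 57.0° from the x-axis; with |CE| = 15.8, E = (12.4, 10.6). Then |QE| = |E − Q| = 6.76.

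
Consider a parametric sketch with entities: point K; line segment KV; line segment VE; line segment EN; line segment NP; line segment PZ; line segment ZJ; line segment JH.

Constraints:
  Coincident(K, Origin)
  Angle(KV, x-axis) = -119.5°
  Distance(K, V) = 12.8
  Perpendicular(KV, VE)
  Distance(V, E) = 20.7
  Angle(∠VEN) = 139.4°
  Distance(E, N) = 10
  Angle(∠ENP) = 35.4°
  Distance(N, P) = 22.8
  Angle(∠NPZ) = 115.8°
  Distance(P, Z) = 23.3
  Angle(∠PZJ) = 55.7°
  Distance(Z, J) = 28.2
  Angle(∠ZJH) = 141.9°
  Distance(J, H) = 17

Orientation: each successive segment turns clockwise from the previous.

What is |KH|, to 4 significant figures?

36.72

∠PZJ = 55.7° gives ZJ at 136.8° from the x-axis; with |ZJ| = 28.2, J = (-33.14, -8.239). ∠ZJH = 141.9° gives JH at 98.70° from the x-axis; with |JH| = 17.0, H = (-35.71, 8.565). Then |KH| = |H − K| = 36.72.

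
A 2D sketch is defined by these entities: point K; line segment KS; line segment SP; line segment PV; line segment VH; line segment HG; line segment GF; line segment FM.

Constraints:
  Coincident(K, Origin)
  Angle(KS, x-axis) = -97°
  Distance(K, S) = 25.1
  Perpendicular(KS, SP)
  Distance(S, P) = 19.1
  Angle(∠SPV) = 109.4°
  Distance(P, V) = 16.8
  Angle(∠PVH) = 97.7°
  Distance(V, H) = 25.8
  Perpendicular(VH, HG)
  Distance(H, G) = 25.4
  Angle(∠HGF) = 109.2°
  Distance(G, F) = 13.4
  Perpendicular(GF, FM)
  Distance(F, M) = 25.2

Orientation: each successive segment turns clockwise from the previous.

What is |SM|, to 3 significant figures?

21.7

K is at the origin; KS runs at -97.0° with length 25.1, so S = (-3.06, -24.9). KS is perpendicular to SP, so SP runs at 173°; with |SP| = 19.1, P = (-22.0, -22.6). ∠SPV = 109.4° gives PV at 102° from the x-axis; with |PV| = 16.8, V = (-25.6, -6.18). ∠PVH = 97.7° gives VH at 20.1° from the x-axis; with |VH| = 25.8, H = (-1.40, 2.69). VH ⟂ HG, so HG runs at -69.9°; with |HG| = 25.4, G = (7.33, -21.2). ∠HGF = 109.2° gives GF at -141° from the x-axis; with |GF| = 13.4, F = (-3.04, -29.7). GF ⟂ FM, so FM runs at 129°; with |FM| = 25.2, M = (-19.0, -10.2). Then |SM| = |M − S| = 21.7.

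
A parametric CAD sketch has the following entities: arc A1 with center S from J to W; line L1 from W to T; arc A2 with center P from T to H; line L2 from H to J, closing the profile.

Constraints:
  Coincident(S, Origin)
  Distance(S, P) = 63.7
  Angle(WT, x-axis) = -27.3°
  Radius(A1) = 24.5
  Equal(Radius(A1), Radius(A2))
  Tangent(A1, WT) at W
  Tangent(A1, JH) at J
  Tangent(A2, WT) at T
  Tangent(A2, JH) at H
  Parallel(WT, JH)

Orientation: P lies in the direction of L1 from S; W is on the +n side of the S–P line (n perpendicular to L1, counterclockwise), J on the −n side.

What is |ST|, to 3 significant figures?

68.2

The slot axis is L1's direction at -27.3°, so u = (cos -27.3°, sin -27.3°) = (0.889, -0.459) and n = (−sin -27.3°, cos -27.3°) = (0.459, 0.889). S is at the origin and P lies 63.7 along u from S, so P = 63.7·u = (56.6, -29.2). Tangency of A1 to both parallel lines with radius 24.5 puts W and J at S ± 24.5·n: W = (11.2, 21.8), J = (-11.2, -21.8). Equal radii place T and H the same way about P: T = P + 24.5·n = (67.8, -7.44), H = P − 24.5·n = (45.4, -51.0). Then |ST| = |T − S| = 68.2.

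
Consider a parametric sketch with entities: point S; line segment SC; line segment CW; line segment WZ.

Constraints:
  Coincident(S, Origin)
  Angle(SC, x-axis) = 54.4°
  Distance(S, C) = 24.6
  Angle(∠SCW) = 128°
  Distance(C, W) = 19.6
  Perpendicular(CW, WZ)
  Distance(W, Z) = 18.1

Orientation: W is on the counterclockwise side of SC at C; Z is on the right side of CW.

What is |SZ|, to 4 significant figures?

51.11

S is at the origin; SC runs at 54.4° with length 24.6, so C = 24.6·(cos 54.4°, sin 54.4°) = (14.32, 20.00). ∠SCW = 128.0°, so CW runs at 54.4° + (180° − 128.0°) = 106.4° from the x-axis; with |CW| = 19.6, W = C + 19.6·(cos 106.4°, sin 106.4°) = (8.786, 38.80). The perpendicularity gives WZ at right angles to CW; with |WZ| = 18.1 on the right of CW, Z = W + 18.1·(0.9593, 0.2823) = (26.15, 43.92). Then |SZ| = |Z − S| = 51.11.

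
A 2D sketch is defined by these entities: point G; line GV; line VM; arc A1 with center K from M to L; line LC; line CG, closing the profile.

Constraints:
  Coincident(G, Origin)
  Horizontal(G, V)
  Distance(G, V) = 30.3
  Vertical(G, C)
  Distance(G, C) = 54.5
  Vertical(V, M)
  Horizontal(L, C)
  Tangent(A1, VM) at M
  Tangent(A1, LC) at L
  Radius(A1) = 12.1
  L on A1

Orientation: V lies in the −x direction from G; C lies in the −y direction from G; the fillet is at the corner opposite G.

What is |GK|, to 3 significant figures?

46.1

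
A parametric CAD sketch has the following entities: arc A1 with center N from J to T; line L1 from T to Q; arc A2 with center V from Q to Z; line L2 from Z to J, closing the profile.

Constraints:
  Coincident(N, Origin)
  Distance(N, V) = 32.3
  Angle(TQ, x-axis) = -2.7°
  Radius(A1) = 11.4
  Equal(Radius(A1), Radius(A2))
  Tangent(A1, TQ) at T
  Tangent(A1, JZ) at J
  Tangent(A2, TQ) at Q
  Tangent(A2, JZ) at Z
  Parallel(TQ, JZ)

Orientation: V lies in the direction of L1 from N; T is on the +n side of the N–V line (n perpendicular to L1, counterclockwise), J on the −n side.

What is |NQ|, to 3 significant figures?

34.3

The slot axis is L1's direction at -2.7°, so u = (cos -2.7°, sin -2.7°) = (0.999, -0.0471) and n = (−sin -2.7°, cos -2.7°) = (0.0471, 0.999). N is at the origin and V lies 32.3 along u from N, so V = 32.3·u = (32.3, -1.52). Tangency of A1 to both parallel lines with radius 11.4 puts T and J at N ± 11.4·n: T = (0.537, 11.4), J = (-0.537, -11.4). Equal radii place Q and Z the same way about V: Q = V + 11.4·n = (32.8, 9.87), Z = V − 11.4·n = (31.7, -12.9). Then |NQ| = |Q − N| = 34.3.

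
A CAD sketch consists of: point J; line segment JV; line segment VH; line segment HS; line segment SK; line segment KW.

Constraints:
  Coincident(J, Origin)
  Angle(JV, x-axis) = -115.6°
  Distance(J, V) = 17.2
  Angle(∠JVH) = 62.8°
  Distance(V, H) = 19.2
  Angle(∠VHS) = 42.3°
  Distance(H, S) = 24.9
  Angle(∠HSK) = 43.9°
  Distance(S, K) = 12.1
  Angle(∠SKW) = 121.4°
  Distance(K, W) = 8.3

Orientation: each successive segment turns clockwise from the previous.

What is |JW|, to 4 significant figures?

14.50

J is at the origin; JV runs at -115.6° with length 17.2, so V = (-7.432, -15.51). ∠JVH = 62.8° gives VH at 127.2° from the x-axis; with |VH| = 19.2, H = (-19.04, -0.2181). ∠VHS = 42.3° gives HS at -10.50° from the x-axis; with |HS| = 24.9, S = (5.443, -4.756). ∠HSK = 43.9° gives SK at -146.6° from the x-axis; with |SK| = 12.1, K = (-4.659, -11.42). ∠SKW = 121.4° gives KW at 154.8° from the x-axis; with |KW| = 8.3, W = (-12.17, -7.883). Then |JW| = |W − J| = 14.50.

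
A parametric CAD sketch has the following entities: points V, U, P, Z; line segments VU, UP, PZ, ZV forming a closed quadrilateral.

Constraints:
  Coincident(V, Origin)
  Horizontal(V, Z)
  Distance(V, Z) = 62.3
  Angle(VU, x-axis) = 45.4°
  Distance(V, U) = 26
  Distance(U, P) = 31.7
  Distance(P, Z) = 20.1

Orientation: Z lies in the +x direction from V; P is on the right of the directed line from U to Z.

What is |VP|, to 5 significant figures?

42.367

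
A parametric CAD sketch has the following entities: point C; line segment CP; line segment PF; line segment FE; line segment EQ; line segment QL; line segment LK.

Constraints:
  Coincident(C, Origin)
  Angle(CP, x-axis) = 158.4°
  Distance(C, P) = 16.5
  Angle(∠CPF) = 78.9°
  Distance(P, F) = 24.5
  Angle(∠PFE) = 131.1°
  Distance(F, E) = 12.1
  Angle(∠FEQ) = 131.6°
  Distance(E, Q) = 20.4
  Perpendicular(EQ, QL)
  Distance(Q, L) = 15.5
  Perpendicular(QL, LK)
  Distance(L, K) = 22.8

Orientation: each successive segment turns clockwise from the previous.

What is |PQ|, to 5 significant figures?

41.873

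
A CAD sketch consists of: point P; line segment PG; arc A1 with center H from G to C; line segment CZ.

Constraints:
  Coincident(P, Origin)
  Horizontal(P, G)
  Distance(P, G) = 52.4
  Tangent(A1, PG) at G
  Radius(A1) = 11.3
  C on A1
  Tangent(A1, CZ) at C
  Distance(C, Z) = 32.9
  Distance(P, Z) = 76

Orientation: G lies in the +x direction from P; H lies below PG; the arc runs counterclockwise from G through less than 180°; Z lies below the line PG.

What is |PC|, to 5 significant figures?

46.462

P is at the origin; P and G share the same y with |PG| = 52.4 and G on the +x side, so G = (52.400, 0.0000). Since A1 is tangent to PG there, HG ⟂ PG, so H = G + (0, -11.3) = (52.400, -11.300). Since HC ⟂ CZ (tangency), |HZ| = √(11.3² + 32.9²) = 34.786 regardless of where C sits on A1. So Z lies on both circle(P, 76.0) and circle(H, 34.786); the below-PG intersection is Z = (61.297, -44.929). C is the foot of the tangent from Z: C = (43.007, -17.582).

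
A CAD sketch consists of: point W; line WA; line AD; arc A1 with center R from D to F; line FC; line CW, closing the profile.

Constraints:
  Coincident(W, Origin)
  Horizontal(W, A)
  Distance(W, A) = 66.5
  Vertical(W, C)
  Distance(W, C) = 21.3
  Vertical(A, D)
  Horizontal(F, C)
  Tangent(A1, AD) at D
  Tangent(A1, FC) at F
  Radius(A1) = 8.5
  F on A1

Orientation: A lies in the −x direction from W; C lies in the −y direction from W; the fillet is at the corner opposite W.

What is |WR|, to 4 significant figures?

59.40

W is at the origin; WA is horizontal with |WA| = 66.5 and A on the −x side, so A = (-66.50, 0.000). WC is vertical with |WC| = 21.3 and C on the −y side, so C = (0.000, -21.30). The virtual corner opposite W is at (-66.50, -21.30). A1 meets AD tangentially, so RD is at right angles to AD and A1 meets FC tangentially, so RF is at right angles to FC, with radius 8.5, so the center R sits 8.5 in from both sides at R = (-58.00, -12.80). Then |WR| = |R − W| = 59.40.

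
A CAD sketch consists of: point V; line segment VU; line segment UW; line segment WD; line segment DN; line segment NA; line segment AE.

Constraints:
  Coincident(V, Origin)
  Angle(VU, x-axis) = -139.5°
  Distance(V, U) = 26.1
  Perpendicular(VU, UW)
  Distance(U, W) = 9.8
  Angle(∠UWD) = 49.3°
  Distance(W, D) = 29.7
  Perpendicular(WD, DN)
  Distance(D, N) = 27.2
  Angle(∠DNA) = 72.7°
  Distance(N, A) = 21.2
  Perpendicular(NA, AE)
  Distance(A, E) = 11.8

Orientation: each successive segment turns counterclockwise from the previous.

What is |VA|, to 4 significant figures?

34.77

V is at the origin; VU runs at -139.5° with length 26.1, so U = (-19.85, -16.95). VU ⟂ UW, so UW runs at -49.50°; with |UW| = 9.8, W = (-13.48, -24.40). ∠UWD = 49.3° gives WD at 81.20° from the x-axis; with |WD| = 29.7, D = (-8.938, 4.948). The perpendicularity gives DN at right angles to WD, so DN runs at 171.2°; with |DN| = 27.2, N = (-35.82, 9.109). ∠DNA = 72.7° gives NA at -81.50° from the x-axis; with |NA| = 21.2, A = (-32.68, -11.86). Then |VA| = |A − V| = 34.77.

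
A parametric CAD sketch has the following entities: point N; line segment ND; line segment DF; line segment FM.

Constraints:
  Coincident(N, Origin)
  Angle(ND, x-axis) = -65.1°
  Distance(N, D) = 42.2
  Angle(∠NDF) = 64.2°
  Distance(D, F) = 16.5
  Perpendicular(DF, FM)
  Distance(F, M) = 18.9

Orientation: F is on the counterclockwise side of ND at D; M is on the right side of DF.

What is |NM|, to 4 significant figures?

56.92

N is at the origin; ND runs at -65.1° with length 42.2, so D = 42.2·(cos -65.1°, sin -65.1°) = (17.77, -38.28). ∠NDF = 64.2°, so DF runs at -65.1° + (180° − 64.2°) = 50.70° from the x-axis; with |DF| = 16.5, F = D + 16.5·(cos 50.70°, sin 50.70°) = (28.22, -25.51). The perpendicularity gives FM at right angles to DF; with |FM| = 18.9 on the right of DF, M = F + 18.9·(0.7738, -0.6334) = (42.84, -37.48). Then |NM| = |M − N| = 56.92.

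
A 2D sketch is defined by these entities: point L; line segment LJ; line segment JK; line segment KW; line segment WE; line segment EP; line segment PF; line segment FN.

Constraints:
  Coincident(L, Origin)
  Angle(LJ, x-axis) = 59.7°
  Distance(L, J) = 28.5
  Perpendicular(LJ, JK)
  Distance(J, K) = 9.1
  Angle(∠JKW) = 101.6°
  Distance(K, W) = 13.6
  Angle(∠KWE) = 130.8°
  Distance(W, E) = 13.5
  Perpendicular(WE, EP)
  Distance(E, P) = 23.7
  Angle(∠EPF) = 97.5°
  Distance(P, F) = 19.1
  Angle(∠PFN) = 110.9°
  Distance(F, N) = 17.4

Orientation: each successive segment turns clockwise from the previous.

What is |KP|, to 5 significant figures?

26.093

L is at the origin; LJ runs at 59.7° with length 28.5, so J = (14.379, 24.607). LJ ⟂ JK, so JK runs at -30.300°; with |JK| = 9.1, K = (22.236, 20.016). ∠JKW = 101.6° gives KW at -108.70° from the x-axis; with |KW| = 13.6, W = (17.876, 7.1335). ∠KWE = 130.8° gives WE at -157.90° from the x-axis; with |WE| = 13.5, E = (5.3675, 2.0545). The perpendicularity gives EP at right angles to WE, so EP runs at 112.10°; with |EP| = 23.7, P = (-3.5491, 24.013). Then |KP| = |P − K| = 26.093.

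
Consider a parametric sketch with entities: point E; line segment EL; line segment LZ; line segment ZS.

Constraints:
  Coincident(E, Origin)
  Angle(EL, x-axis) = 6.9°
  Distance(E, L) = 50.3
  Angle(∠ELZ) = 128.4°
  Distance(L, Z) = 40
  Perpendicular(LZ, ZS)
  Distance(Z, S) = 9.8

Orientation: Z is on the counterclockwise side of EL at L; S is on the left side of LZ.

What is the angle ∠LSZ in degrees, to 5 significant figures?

76.234°

E is at the origin; EL runs at 6.9° with length 50.3, so L = 50.3·(cos 6.9°, sin 6.9°) = (49.936, 6.0429). ∠ELZ = 128.4°, so LZ runs at 6.9° + (180° − 128.4°) = 58.500° from the x-axis; with |LZ| = 40.0, Z = L + 40.0·(cos 58.500°, sin 58.500°) = (70.836, 40.148). The perpendicularity gives ZS at right angles to LZ; with |ZS| = 9.8 on the left of LZ, S = Z + 9.8·(-0.85264, 0.52250) = (62.480, 45.269). Then cos ∠LSZ = SL·SZ / (|SL||SZ|), giving 76.234°.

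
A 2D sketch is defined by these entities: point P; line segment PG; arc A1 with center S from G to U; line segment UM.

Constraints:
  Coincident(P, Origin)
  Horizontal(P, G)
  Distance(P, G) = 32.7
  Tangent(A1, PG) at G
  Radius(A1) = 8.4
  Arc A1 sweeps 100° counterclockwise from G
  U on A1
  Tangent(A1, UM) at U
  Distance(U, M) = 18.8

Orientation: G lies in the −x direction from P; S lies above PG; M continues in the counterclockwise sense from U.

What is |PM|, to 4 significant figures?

39.65

P is at the origin; P and G share the same y with |PG| = 32.7 and G on the −x side, so G = (-32.70, 0.000). The tangent condition forces SG to be normal to PG, so S = G + (0, 8.4) = (-32.70, 8.400). On A1, G sits at bearing -90° from S; a 100° counterclockwise sweep puts U at bearing 10°, so U = S + 8.4·(cos 10°, sin 10°) = (-24.43, 9.859). The tangent condition forces SU to be normal to UM, so UM runs along (−sin 10°, cos 10°); with |UM| = 18.8, M = (-27.69, 28.37). Then |PM| = |M − P| = 39.65.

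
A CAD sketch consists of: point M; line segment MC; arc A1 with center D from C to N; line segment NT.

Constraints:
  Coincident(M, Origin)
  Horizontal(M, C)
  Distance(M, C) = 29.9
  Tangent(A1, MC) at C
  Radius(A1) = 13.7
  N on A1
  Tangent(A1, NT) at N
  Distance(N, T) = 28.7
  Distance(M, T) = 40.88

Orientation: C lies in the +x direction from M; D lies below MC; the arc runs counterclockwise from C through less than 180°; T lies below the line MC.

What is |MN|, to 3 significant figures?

19.9

Checks: ∠(DC, CM) = 90.00° ✓; |DN| = 13.70 ✓; ∠(DN, NT) = 90.00° ✓; |NT| = 28.70 ✓; |MT| = 40.88 ✓.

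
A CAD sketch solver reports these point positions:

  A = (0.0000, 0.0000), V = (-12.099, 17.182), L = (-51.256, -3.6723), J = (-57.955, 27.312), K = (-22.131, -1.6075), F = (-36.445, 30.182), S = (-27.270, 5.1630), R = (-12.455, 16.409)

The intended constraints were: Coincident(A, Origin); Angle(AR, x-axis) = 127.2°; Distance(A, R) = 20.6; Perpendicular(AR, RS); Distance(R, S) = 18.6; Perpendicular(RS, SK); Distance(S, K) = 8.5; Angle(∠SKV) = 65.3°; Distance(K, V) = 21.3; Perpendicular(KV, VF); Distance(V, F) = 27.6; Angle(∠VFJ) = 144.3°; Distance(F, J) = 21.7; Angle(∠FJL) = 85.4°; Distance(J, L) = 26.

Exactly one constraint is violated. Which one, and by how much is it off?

Distance(J, L) = 26 — off by 5.70.

A = (0.00, 0.00) ✓; AR at 127.2° ✓; |AR| = 20.60 ✓; ∠(AR, RS) = 90.00° ✓; |RS| = 18.60 ✓; ∠(RS, SK) = 90.00° ✓; |SK| = 8.500 ✓; ∠SKV = 65.30° ✓; |KV| = 21.30 ✓; ∠(KV, VF) = 90.00° ✓; |VF| = 27.60 ✓; ∠VFJ = 144.3° ✓; |FJ| = 21.70 ✓; ∠FJL = 85.40° ✓; |JL| = 31.70 ✗.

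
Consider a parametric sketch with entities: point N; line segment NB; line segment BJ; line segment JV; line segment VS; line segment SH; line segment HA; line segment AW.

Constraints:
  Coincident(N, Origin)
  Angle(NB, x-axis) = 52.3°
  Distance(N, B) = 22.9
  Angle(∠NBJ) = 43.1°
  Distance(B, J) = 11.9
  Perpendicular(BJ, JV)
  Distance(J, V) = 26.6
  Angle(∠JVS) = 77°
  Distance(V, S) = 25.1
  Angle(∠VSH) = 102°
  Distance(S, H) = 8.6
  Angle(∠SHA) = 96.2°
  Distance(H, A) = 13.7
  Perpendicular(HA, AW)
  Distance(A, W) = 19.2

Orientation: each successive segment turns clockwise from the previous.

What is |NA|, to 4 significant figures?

16.13

N is at the origin; NB runs at 52.3° with length 22.9, so B = (14.00, 18.12). ∠NBJ = 43.1° gives BJ at -84.60° from the x-axis; with |BJ| = 11.9, J = (15.12, 6.272). BJ is perpendicular to JV, so JV runs at -174.6°; with |JV| = 26.6, V = (-11.36, 3.769). ∠JVS = 77.0° gives VS at 82.40° from the x-axis; with |VS| = 25.1, S = (-8.038, 28.65). ∠VSH = 102.0° gives SH at 4.400° from the x-axis; with |SH| = 8.6, H = (0.5362, 29.31). ∠SHA = 96.2° gives HA at -79.40° from the x-axis; with |HA| = 13.7, A = (3.056, 15.84). Then |NA| = |A − N| = 16.13.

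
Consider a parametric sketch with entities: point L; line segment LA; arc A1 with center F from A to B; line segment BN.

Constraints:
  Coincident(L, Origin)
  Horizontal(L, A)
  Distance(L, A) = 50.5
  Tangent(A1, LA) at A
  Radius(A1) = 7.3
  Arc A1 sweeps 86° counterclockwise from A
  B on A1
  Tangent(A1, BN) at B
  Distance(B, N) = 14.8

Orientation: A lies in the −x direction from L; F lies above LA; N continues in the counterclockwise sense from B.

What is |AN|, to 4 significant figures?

23.10

L is at the origin; LA is horizontal with |LA| = 50.5 and A on the −x side, so A = (-50.50, 0.000). Tangency of A1 to LA means the radius FA is perpendicular to LA, so F = A + (0, 7.3) = (-50.50, 7.300). On A1, A sits at bearing -90° from F; an 86° counterclockwise sweep puts B at bearing -4°, so B = F + 7.3·(cos -4°, sin -4°) = (-43.22, 6.791). The tangent condition forces FB to be normal to BN, so BN runs along (−sin -4°, cos -4°); with |BN| = 14.8, N = (-42.19, 21.55). Then |AN| = |N − A| = 23.10.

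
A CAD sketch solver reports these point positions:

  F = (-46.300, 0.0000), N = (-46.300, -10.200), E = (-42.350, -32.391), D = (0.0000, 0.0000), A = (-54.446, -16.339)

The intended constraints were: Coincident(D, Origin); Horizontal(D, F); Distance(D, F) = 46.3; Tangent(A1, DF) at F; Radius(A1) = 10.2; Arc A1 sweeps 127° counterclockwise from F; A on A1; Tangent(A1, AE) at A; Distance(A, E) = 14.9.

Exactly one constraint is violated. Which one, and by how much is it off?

Distance(A, E) = 14.9 — off by 5.20.

D = (0.00, 0.00) ✓; D.y = 0.00, F.y = 0.00 ✓; |DF| = 46.30 ✓; ∠(NF, FD) = 90.00° ✓; |NF| = 10.20 ✓; bearing(N→A) − bearing(N→F) = 127.0° ✓; |NA| = 10.20 ✓; ∠(NA, AE) = 90.00° ✓; |AE| = 20.10 ✗.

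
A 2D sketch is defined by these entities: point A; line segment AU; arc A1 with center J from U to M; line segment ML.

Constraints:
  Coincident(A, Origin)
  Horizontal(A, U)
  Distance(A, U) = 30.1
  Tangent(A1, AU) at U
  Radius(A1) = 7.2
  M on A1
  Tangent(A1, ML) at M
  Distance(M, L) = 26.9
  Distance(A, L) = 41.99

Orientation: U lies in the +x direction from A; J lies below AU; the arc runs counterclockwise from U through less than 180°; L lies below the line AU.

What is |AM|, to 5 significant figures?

24.109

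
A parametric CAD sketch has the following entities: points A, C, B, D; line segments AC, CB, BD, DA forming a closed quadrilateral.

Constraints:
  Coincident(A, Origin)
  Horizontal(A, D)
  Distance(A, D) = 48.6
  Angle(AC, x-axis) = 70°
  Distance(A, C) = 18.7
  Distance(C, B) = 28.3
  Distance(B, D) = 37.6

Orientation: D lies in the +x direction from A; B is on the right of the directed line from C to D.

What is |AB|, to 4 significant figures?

15.97

Checks: |CB| = 28.30 ✓; |BD| = 37.60 ✓.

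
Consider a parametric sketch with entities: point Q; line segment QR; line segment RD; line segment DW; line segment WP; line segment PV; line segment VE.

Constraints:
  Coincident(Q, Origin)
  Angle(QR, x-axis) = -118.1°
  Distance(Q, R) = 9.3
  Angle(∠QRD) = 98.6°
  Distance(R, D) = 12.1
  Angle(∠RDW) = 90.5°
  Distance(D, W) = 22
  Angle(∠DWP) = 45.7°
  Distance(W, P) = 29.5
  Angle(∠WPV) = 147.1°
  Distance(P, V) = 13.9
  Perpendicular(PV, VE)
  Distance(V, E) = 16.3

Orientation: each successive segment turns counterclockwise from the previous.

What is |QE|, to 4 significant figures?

25.40

Q is at the origin; QR runs at -118.1° with length 9.3, so R = (-4.380, -8.204). ∠QRD = 98.6° gives RD at -36.70° from the x-axis; with |RD| = 12.1, D = (5.321, -15.44). ∠RDW = 90.5° gives DW at 52.80° from the x-axis; with |DW| = 22.0, W = (18.62, 2.089). ∠DWP = 45.7° gives WP at -172.9° from the x-axis; with |WP| = 29.5, P = (-10.65, -1.558). ∠WPV = 147.1° gives PV at -140.0° from the x-axis; with |PV| = 13.9, V = (-21.30, -10.49). The perpendicularity gives VE at right angles to PV, so VE runs at -50.00°; with |VE| = 16.3, E = (-10.82, -22.98). Then |QE| = |E − Q| = 25.40.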